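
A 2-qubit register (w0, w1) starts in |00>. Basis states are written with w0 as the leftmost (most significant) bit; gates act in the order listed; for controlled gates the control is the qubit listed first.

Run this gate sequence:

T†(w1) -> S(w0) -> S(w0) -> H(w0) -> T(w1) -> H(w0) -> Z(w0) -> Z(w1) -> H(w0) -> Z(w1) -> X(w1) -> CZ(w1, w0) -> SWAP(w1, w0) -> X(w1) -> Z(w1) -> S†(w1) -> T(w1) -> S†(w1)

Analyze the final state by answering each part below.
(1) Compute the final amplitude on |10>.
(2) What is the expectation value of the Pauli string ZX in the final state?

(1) The final state's coefficient on |10> equals -sqrt(2)/2.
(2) In the final state, ZX has expectation sqrt(2)/2.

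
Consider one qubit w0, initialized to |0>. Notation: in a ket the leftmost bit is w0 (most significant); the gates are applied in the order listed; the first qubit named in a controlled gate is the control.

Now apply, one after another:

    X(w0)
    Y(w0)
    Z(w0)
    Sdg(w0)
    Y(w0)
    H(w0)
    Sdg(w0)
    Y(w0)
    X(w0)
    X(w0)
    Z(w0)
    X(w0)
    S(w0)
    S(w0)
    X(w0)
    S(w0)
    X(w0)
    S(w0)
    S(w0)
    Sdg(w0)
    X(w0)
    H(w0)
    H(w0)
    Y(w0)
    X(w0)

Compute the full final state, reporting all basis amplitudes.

The final amplitudes are sqrt(2)/2 on |0>, -sqrt(2)*I/2 on |1>.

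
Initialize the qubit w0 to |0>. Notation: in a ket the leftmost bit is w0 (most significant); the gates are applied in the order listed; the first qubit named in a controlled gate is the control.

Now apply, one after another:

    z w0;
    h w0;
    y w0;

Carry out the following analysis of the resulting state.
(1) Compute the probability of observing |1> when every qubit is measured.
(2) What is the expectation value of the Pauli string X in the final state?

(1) A full measurement returns |1> with probability 1/2.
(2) The observable X averages to -1.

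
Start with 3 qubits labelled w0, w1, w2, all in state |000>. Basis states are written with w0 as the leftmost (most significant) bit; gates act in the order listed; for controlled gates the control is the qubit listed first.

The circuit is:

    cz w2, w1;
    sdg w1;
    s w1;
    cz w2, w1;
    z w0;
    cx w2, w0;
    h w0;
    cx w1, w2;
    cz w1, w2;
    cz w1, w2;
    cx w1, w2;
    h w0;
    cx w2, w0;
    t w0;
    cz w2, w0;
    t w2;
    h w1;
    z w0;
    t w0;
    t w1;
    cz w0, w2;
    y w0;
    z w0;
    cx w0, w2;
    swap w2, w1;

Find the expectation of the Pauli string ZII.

The observable ZII averages to -1.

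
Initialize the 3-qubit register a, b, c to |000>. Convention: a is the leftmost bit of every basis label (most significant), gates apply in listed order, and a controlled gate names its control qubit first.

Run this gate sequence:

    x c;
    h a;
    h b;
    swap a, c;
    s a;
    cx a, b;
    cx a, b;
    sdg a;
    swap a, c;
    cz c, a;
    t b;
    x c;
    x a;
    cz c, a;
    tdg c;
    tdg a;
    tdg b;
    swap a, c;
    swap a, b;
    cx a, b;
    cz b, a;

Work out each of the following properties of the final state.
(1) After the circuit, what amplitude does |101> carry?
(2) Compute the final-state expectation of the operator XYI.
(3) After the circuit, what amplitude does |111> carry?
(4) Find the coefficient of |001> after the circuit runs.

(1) The amplitude on |101> is 0. Key observation: steps 4-9 multiply out to the identity, so the circuit reduces to the remaining gates.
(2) The expectation value of XYI is 0.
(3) |111> carries amplitude exp(3*I*pi/4)/2 in the final state.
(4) The amplitude on |001> is -exp(3*I*pi/4)/2.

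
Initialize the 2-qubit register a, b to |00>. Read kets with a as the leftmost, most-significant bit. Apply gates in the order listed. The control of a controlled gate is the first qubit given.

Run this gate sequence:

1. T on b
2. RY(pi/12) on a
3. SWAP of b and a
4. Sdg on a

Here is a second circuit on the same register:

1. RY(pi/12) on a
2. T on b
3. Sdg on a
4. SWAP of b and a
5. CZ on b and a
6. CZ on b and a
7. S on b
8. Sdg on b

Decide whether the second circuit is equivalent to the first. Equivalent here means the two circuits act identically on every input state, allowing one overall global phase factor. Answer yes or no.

No: there is an input state on which the two circuits produce genuinely different outputs (not merely differing by a phase).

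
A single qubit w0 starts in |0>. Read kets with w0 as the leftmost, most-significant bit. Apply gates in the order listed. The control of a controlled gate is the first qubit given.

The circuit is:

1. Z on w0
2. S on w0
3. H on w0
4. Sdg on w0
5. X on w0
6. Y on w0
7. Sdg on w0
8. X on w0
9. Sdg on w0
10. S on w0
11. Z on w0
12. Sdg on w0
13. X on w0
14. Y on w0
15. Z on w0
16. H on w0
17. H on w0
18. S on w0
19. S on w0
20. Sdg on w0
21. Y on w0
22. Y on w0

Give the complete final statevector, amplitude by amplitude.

The resulting statevector has amplitude -sqrt(2)/2 on |0>, sqrt(2)/2 on |1>.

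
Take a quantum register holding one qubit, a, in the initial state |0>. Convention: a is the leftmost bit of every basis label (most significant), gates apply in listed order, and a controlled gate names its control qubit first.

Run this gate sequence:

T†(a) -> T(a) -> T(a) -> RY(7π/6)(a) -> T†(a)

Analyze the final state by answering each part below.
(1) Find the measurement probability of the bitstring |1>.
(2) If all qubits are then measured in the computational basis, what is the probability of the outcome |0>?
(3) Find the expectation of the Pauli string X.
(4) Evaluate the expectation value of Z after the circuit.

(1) Outcome |1> occurs with probability sqrt(3)/4 + 1/2.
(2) The probability of measuring |0> is 1/2 - sqrt(3)/4.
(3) In the final state, X has expectation -sqrt(2)/4.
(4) The observable Z averages to -sqrt(3)/2.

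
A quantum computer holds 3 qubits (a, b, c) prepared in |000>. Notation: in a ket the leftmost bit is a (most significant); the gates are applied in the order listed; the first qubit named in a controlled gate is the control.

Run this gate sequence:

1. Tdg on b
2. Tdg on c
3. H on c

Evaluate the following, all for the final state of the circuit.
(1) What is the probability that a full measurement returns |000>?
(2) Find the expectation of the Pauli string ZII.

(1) A full measurement returns |000> with probability 1/2.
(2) The observable ZII averages to 1.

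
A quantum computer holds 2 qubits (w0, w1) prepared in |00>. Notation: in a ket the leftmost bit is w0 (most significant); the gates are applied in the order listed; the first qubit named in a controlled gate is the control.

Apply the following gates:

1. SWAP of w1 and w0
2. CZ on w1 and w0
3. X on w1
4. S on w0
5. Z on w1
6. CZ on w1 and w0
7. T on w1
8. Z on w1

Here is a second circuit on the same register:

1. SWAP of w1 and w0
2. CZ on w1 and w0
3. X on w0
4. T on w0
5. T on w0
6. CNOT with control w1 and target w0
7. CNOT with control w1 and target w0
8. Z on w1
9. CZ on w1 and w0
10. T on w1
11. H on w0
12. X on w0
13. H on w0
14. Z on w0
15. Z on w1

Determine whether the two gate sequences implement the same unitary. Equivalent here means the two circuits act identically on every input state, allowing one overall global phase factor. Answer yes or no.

No: there is an input state on which the two circuits produce genuinely different outputs (not merely differing by a phase).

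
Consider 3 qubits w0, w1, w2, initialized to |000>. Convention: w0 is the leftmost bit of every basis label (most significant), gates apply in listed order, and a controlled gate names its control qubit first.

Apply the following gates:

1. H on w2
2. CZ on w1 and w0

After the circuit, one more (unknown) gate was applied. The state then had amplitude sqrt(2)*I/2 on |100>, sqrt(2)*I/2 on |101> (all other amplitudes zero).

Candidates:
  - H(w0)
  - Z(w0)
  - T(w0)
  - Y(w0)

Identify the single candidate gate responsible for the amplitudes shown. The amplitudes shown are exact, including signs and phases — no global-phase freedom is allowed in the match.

The unique candidate consistent with the amplitudes is Y(w0).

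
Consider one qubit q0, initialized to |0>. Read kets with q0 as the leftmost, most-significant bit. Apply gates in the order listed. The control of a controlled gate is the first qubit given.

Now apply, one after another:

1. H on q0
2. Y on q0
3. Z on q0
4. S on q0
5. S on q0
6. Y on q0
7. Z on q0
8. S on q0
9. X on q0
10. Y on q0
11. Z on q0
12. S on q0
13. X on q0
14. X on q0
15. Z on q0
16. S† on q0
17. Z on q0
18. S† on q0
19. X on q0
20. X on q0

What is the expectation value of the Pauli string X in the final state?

In the final state, X has expectation -1.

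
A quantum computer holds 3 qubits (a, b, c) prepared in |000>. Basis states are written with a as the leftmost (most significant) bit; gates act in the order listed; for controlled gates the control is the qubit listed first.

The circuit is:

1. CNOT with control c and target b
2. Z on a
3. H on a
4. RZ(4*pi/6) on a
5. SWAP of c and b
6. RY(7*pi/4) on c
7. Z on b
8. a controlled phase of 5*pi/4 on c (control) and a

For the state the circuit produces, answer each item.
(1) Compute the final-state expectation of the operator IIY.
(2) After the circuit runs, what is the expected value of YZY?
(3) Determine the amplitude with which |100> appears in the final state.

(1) In the final state, IIY has expectation 1/4.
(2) In the final state, YZY has expectation 1/8 + sqrt(2)/8 + sqrt(3)/8.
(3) The amplitude on |100> is -sqrt(2*sqrt(2) + 4)*exp(I*pi/3)/4.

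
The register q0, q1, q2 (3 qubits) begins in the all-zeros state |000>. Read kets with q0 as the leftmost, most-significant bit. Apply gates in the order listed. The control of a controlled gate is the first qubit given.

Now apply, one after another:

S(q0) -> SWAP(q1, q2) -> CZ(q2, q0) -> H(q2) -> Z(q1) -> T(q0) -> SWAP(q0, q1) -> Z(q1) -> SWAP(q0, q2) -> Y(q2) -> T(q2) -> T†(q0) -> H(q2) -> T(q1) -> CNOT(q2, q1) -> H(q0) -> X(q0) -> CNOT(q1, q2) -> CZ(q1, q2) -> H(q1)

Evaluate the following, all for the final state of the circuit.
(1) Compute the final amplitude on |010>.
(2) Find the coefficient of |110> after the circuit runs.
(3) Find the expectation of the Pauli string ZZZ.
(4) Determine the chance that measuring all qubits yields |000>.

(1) The amplitude on |010> is -I/2 + exp(3*I*pi/4)/2.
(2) |110> carries amplitude exp(3*I*pi/4)/2 + I/2 in the final state.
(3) The expectation value of ZZZ is sqrt(2)/2.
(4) The probability of measuring |000> is 0.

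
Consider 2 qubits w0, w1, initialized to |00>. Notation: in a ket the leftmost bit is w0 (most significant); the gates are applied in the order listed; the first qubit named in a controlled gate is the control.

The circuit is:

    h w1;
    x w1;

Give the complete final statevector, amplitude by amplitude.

The final amplitudes are sqrt(2)/2 on |00>, sqrt(2)/2 on |01>, 0 on |10>, 0 on |11>.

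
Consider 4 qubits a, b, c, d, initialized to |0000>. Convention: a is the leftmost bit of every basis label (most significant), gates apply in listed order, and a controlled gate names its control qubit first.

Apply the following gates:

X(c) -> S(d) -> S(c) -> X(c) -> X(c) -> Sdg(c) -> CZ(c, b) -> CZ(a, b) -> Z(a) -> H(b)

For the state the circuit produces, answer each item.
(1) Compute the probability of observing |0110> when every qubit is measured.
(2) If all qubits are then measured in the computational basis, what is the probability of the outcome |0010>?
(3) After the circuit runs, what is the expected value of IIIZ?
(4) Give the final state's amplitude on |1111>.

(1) The probability of measuring |0110> is 1/2.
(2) A full measurement returns |0010> with probability 1/2.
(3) The expectation value of IIIZ is 1.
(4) The amplitude on |1111> is 0.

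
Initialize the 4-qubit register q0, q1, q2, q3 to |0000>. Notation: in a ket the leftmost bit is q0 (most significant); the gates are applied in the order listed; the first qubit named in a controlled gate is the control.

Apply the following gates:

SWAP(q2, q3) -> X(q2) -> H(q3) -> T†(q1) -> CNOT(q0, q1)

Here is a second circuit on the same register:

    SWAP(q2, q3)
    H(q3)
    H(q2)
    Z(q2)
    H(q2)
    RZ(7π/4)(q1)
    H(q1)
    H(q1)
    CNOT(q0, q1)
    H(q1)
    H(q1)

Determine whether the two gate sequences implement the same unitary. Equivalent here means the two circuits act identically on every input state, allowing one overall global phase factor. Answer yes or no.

Yes, they are equivalent — the unitaries differ by at most a global phase.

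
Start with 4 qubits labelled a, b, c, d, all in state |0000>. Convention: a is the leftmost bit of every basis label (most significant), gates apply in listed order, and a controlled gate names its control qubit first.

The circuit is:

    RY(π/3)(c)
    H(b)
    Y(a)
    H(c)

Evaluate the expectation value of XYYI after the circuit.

The expectation value of XYYI is 0.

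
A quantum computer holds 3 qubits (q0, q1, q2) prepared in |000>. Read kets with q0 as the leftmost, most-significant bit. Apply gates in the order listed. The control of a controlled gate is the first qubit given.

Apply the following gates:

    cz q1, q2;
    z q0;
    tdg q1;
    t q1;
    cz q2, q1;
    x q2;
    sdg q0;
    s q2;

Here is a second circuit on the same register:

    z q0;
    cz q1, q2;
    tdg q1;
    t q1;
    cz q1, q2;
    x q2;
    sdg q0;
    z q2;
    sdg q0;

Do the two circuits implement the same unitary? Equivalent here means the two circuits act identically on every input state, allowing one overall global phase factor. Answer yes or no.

No — the two circuits implement different unitaries, even allowing a global phase.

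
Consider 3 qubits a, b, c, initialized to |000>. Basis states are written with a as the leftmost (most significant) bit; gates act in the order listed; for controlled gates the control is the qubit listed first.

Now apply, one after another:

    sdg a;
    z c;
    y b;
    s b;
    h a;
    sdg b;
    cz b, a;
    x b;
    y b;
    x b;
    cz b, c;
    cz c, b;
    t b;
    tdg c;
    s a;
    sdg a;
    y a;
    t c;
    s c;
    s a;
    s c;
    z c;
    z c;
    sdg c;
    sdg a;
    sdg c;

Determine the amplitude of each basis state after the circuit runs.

The final amplitudes are -sqrt(2)*I/2 on |000>, -sqrt(2)*I/2 on |100>, and 0 on every other basis state. Key observation: gates 19-26 undo each other exactly, leaving only the rest of the circuit to track.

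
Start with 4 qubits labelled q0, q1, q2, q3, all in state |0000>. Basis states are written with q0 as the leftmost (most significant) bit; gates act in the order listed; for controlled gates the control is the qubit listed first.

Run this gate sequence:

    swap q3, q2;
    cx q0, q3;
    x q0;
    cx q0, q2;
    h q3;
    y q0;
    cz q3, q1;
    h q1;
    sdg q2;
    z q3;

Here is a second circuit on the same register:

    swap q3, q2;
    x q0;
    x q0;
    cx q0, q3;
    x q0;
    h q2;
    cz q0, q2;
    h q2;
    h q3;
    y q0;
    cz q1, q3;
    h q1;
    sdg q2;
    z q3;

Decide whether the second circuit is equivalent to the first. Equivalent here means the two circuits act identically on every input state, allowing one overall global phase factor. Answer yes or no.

Yes — the two circuits implement the same unitary up to a global phase.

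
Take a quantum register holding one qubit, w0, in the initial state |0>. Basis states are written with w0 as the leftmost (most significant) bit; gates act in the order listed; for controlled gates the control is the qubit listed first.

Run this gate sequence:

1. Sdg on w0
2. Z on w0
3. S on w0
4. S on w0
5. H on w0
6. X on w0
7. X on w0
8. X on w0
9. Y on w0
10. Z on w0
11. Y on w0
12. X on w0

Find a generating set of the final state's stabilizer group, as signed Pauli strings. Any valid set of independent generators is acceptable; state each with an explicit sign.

One valid set of independent stabilizer generators is -X (any independent generating set of the same group is equally correct).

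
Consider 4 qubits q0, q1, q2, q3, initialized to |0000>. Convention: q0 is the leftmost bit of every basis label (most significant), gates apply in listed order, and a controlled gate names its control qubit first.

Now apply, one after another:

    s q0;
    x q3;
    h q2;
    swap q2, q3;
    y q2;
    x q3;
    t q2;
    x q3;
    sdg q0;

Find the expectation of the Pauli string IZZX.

In the final state, IZZX has expectation 1.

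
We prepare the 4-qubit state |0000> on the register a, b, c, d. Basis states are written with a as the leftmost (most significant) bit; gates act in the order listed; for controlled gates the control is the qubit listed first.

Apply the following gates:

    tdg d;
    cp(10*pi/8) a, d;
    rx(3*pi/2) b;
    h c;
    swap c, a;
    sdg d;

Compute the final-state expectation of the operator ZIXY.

The expectation value of ZIXY is 0.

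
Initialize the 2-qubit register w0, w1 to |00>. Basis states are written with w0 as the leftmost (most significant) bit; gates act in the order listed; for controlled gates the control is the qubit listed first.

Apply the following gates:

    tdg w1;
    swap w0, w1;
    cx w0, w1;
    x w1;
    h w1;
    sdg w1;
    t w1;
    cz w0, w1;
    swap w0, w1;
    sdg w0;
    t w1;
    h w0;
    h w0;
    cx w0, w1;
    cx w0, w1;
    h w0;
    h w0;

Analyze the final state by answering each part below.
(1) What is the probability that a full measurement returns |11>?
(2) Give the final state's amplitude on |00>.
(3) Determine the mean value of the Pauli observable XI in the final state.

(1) The probability of measuring |11> is 0. Key observation: steps 12-17 multiply out to the identity, so the circuit reduces to the remaining gates.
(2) The amplitude on |00> is sqrt(2)/2.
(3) The observable XI averages to sqrt(2)/2.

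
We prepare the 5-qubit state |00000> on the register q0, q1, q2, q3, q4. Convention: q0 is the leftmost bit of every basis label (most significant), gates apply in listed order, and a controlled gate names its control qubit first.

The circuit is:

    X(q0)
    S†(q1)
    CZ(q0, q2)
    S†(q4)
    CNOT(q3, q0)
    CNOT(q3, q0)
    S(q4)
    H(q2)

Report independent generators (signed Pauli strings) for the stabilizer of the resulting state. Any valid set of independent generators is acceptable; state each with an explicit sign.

The final state is stabilized by the group generated by +IIXII, -ZIIII, +IZIII, +IIIZI, +IIIIZ; other independent generating sets are equally valid. Key observation: gates 4-7 undo each other exactly, leaving only the rest of the circuit to track.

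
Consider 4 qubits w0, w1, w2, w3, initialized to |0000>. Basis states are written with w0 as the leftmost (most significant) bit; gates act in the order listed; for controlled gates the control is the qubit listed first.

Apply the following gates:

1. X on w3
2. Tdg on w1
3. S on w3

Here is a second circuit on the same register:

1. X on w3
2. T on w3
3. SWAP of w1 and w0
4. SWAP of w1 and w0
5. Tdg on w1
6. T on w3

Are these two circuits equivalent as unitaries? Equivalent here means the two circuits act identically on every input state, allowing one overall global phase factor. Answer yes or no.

Yes — the two circuits implement the same unitary up to a global phase.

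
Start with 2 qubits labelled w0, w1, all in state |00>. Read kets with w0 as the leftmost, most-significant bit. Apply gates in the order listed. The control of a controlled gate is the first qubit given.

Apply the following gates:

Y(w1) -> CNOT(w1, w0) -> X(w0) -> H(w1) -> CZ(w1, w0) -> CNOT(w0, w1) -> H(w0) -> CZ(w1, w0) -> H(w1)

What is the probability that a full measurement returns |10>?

The probability of measuring |10> is 1/2.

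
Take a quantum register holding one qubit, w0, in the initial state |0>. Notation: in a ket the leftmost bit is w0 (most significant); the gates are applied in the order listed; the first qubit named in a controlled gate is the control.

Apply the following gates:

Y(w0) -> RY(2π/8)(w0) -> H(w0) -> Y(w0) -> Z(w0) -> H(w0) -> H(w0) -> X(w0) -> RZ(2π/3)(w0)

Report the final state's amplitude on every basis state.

The resulting statevector has amplitude sqrt(2)*(-sqrt(sqrt(2) + 2) + sqrt(2 - sqrt(2)))*exp(2*I*pi/3)/4 on |0>, sqrt(2)*(-sqrt(sqrt(2) + 2) - sqrt(2 - sqrt(2)))*exp(I*pi/3)/4 on |1>.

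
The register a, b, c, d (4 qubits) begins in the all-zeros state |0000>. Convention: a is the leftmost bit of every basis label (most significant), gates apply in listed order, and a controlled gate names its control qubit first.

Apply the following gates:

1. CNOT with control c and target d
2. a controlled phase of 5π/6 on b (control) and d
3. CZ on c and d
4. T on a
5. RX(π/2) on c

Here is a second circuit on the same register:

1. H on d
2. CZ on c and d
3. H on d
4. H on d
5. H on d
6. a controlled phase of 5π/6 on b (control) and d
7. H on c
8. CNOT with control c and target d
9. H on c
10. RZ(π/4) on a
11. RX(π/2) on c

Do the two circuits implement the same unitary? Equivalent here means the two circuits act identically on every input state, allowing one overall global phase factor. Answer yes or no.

No, they are not equivalent — no single phase factor reconciles the two unitaries.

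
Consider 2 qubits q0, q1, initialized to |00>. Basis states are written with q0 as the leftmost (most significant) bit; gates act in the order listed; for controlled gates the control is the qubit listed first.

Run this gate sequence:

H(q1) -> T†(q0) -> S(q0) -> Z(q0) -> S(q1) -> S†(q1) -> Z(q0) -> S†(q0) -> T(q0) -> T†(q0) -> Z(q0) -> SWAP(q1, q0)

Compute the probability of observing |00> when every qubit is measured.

Outcome |00> occurs with probability 1/2. Key observation: gates 2-9 undo each other exactly, leaving only the rest of the circuit to track.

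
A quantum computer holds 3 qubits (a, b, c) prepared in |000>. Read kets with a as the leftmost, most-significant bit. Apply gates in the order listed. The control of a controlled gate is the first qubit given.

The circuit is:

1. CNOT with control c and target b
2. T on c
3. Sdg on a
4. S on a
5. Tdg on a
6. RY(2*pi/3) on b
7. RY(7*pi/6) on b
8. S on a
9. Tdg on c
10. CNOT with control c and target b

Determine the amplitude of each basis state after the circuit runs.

After the circuit, the state carries amplitude -sqrt(6)/4 - sqrt(2)/4 on |000>, -sqrt(2)/4 + sqrt(6)/4 on |010>, and 0 on every other basis state.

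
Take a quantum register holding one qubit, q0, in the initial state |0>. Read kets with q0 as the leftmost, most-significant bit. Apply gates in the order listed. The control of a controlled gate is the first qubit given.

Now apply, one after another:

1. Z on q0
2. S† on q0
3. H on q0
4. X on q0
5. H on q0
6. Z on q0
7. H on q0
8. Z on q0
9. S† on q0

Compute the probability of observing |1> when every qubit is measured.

Outcome |1> occurs with probability 1/2.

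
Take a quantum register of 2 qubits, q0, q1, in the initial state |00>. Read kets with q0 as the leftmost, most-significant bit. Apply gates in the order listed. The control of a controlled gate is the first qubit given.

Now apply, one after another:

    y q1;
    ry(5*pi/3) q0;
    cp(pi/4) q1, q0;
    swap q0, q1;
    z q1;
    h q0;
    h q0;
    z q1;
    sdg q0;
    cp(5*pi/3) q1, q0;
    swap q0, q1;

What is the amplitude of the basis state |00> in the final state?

The amplitude on |00> is 0.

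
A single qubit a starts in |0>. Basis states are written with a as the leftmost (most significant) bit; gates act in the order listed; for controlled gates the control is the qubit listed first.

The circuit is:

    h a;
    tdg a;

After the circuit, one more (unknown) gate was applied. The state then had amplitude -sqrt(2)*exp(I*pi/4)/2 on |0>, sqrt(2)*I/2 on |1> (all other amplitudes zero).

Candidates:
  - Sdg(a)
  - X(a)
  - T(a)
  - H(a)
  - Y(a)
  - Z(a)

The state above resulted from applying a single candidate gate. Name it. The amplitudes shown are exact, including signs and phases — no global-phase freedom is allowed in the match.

It was Y(a) that produced the state shown.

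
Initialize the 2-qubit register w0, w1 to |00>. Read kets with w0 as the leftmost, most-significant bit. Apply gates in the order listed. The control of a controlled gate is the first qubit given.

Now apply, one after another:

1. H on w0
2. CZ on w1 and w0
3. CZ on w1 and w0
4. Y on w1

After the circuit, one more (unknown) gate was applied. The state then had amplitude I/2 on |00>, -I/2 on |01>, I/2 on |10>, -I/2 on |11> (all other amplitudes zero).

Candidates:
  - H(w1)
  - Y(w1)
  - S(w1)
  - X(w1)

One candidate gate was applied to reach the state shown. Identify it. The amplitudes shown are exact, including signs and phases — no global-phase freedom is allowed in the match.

The unique candidate consistent with the amplitudes is H(w1). Key observation: the block from step 2 through step 3 cancels to the identity and can be dropped.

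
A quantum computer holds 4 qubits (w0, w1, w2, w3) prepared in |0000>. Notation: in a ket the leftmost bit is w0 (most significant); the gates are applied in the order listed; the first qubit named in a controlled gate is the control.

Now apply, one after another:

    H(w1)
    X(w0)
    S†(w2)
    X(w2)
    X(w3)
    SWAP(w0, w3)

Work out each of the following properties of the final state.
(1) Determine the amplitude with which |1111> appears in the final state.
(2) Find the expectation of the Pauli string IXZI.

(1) The final state's coefficient on |1111> equals sqrt(2)/2.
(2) The observable IXZI averages to -1.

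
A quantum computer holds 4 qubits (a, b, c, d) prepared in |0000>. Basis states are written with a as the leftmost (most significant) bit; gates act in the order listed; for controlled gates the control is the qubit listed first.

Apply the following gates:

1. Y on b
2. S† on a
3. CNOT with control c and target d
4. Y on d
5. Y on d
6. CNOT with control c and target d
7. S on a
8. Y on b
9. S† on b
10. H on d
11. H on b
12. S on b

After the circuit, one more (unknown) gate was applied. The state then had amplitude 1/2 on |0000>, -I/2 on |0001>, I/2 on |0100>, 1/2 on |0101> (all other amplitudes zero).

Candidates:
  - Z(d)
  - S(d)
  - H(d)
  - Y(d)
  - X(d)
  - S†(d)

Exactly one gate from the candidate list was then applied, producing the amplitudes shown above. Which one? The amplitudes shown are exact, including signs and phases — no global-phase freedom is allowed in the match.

The applied gate was S†(d).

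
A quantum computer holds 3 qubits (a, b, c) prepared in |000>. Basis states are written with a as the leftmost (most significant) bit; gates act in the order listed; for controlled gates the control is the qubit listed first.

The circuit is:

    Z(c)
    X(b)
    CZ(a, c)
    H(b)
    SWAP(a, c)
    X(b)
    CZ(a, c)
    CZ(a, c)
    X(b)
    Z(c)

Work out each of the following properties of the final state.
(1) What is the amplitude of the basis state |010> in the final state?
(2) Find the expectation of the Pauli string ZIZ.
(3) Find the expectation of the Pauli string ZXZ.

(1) The final state's coefficient on |010> equals -sqrt(2)/2.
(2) In the final state, ZIZ has expectation 1.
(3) In the final state, ZXZ has expectation -1.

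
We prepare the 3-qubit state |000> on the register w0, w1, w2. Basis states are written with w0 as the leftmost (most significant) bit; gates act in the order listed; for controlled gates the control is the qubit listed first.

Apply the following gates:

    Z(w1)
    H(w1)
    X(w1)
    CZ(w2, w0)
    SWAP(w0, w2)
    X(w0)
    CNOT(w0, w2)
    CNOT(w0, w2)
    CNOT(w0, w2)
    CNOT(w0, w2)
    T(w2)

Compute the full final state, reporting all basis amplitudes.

The resulting statevector has amplitude sqrt(2)/2 on |100>, sqrt(2)/2 on |110>, and 0 on every other basis state.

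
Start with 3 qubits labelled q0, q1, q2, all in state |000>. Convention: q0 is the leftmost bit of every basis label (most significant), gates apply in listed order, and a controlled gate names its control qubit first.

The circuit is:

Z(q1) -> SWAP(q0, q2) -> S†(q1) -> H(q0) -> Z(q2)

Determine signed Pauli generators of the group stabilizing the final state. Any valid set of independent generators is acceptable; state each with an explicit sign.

The stabilizer group can be generated by +XII, +IZI, +IIZ, among other valid generating sets.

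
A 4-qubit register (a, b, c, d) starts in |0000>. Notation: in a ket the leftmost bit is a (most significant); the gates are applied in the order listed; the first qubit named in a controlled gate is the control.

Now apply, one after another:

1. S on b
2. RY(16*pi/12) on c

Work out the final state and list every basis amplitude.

The resulting statevector has amplitude -1/2 on |0000>, sqrt(3)/2 on |0010>, and 0 on every other basis state.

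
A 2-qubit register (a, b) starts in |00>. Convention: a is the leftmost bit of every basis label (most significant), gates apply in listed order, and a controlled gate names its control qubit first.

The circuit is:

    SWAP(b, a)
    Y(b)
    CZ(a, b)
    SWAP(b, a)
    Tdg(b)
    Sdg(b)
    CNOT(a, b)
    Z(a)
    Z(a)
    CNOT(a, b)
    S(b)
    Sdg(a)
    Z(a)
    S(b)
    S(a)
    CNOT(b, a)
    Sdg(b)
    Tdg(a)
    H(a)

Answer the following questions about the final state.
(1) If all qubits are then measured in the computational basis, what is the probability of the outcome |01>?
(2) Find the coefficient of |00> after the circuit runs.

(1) A full measurement returns |01> with probability 0. Key observation: the block from step 6 through step 11 cancels to the identity and can be dropped.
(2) The amplitude on |00> is -sqrt(2)*exp(I*pi/4)/2.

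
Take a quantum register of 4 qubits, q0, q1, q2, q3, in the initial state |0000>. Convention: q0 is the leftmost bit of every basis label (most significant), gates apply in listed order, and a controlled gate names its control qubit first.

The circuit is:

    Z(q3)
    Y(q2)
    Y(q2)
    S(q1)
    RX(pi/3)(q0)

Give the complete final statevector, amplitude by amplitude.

After the circuit, the state carries amplitude sqrt(3)/2 on |0000>, -I/2 on |1000>, and 0 on every other basis state.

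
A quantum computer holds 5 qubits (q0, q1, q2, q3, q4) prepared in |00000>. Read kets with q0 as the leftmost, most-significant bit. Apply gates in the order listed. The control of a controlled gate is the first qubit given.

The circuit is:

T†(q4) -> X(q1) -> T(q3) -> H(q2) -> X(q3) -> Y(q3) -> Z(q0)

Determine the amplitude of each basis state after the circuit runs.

The final amplitudes are -sqrt(2)*I/2 on |01000>, -sqrt(2)*I/2 on |01100>, and 0 on every other basis state.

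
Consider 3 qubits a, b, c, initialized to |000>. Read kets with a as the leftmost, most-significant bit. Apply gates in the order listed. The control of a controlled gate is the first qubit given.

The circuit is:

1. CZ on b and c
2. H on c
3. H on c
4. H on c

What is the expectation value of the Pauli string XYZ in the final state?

The expectation value of XYZ is 0. Key observation: steps 3-4 multiply out to the identity, so the circuit reduces to the remaining gates.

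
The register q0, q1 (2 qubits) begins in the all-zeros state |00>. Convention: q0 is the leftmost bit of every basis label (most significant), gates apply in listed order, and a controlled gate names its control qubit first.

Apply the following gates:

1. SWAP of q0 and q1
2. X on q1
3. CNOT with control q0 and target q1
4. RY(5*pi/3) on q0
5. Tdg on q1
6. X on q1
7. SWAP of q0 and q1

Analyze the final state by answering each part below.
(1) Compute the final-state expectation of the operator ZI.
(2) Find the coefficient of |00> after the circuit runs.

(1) The observable ZI averages to 1.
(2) The final state's coefficient on |00> equals sqrt(3)*exp(3*I*pi/4)/2.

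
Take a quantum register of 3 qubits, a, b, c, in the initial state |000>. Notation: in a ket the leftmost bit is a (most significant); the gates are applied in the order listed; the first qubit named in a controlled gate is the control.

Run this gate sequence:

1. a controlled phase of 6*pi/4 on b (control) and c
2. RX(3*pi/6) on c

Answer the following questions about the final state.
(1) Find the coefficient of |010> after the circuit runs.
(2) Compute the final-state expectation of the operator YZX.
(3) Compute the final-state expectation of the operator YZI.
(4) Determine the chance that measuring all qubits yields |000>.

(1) |010> carries amplitude 0 in the final state.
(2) The observable YZX averages to 0.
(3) The observable YZI averages to 0.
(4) A full measurement returns |000> with probability 1/2.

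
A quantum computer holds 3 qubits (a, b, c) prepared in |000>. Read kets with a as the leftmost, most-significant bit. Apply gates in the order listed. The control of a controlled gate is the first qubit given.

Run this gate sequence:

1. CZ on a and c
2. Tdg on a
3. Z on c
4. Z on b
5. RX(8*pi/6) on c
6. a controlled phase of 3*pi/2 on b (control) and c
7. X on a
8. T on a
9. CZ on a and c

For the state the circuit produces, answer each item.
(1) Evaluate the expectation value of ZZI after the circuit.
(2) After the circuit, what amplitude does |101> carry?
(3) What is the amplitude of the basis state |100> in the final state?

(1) The observable ZZI averages to -1.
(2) The amplitude on |101> is sqrt(3)*exp(3*I*pi/4)/2.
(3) The amplitude on |100> is -exp(I*pi/4)/2.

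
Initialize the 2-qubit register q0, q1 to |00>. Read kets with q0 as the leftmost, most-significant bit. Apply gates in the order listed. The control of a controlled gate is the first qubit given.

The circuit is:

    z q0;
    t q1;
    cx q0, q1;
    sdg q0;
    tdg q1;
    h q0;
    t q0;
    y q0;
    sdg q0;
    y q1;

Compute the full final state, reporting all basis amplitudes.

The resulting statevector has amplitude 0 on |00>, sqrt(2)*exp(I*pi/4)/2 on |01>, 0 on |10>, sqrt(2)*I/2 on |11>.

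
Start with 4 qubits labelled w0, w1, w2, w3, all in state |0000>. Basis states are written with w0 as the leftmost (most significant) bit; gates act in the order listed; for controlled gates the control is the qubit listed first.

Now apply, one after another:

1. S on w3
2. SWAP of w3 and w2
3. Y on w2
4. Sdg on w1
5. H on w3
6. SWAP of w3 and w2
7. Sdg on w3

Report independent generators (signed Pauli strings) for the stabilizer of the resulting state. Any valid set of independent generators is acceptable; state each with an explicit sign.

The final state is stabilized by the group generated by +IIXI, +ZIII, +IZII, -IIIZ; other independent generating sets are equally valid.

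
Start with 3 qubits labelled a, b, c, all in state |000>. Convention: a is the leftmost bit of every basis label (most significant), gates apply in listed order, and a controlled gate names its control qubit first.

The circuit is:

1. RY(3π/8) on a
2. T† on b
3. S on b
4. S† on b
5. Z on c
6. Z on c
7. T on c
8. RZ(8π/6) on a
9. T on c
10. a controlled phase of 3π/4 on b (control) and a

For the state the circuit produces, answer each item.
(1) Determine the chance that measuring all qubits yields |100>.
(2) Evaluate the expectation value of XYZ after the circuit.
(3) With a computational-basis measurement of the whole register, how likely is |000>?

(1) Outcome |100> occurs with probability sin(3*pi/16)**2.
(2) In the final state, XYZ has expectation 0.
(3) The probability of measuring |000> is cos(3*pi/16)**2.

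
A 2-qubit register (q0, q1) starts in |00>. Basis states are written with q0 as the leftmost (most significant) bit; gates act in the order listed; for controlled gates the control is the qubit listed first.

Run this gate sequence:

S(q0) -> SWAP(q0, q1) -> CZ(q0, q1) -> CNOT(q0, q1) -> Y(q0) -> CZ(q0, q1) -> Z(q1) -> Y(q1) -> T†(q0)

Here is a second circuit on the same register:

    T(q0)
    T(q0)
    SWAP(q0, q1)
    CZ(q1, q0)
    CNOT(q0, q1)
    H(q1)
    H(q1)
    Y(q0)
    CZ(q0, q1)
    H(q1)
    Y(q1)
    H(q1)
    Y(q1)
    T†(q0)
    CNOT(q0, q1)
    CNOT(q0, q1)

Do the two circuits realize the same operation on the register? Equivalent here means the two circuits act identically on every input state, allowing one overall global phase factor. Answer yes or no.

No: there is an input state on which the two circuits produce genuinely different outputs (not merely differing by a phase).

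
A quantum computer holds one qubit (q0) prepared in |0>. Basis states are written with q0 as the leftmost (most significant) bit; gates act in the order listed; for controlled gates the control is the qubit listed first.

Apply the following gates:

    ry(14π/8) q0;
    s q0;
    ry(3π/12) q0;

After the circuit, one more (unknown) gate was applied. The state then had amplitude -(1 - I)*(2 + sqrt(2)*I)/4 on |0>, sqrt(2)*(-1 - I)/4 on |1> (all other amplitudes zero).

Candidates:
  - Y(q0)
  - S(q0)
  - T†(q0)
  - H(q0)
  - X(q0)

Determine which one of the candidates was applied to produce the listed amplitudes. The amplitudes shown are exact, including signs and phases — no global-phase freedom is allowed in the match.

The unique candidate consistent with the amplitudes is H(q0).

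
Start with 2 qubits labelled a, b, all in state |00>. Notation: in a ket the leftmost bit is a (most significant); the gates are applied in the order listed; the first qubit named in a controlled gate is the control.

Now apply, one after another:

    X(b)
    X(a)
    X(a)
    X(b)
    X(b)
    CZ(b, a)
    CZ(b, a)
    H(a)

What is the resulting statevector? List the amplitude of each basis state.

The final amplitudes are 0 on |00>, sqrt(2)/2 on |01>, 0 on |10>, sqrt(2)/2 on |11>. Key observation: gates 1-4 undo each other exactly, leaving only the rest of the circuit to track.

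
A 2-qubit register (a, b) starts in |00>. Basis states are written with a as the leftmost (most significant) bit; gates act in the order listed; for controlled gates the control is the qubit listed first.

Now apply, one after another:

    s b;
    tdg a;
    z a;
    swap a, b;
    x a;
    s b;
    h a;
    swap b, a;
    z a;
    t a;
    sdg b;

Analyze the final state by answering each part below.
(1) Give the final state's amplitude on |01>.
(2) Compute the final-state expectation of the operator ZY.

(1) |01> carries amplitude sqrt(2)*I/2 in the final state.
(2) The expectation value of ZY is 1.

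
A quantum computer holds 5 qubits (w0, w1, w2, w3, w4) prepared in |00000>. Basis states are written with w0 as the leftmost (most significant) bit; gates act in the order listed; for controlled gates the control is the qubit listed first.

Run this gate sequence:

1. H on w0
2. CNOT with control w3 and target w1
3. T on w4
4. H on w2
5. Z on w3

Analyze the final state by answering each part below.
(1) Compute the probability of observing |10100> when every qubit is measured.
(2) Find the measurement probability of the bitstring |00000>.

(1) A full measurement returns |10100> with probability 1/4.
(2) Outcome |00000> occurs with probability 1/4.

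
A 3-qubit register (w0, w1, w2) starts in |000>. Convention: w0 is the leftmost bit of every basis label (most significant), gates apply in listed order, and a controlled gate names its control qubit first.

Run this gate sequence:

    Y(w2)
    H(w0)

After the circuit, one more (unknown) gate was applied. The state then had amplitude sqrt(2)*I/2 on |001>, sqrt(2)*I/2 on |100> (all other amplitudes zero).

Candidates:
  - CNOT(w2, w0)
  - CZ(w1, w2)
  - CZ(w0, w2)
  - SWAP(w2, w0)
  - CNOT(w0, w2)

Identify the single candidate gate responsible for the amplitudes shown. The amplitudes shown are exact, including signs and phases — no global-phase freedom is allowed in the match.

It was CNOT(w0, w2) that produced the state shown.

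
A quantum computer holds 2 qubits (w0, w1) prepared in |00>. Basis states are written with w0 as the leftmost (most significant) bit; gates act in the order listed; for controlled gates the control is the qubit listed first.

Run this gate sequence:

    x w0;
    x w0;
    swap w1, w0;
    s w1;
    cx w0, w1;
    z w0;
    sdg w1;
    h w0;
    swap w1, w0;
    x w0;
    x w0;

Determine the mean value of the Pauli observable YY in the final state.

In the final state, YY has expectation 0.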